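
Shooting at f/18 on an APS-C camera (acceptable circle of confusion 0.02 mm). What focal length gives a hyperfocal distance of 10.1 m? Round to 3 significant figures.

From H = f²/(N·c) + f, with f ≪ H: f ≈ √(H·N·c) = √(10100 × 18 × 0.02) = √3636.0 ≈ 60.30 mm.
Exact: f² + N·c·f − N·c·H = 0 ⇒ f = (−N·c + √((N·c)² + 4·N·c·H))/2 = (−0.36 + √14544)/2 ≈ 60.120 mm ≈ 60.1 mm.

60.1 mm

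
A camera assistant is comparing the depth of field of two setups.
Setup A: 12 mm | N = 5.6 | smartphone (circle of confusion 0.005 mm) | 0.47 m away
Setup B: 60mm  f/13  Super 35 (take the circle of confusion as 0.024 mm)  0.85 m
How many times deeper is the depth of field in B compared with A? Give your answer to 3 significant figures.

Setup A: H = 12²/(5.6×0.005) + 12 ≈ 5154.9 mm; DoF = Df − Dn = 515.948 − 431.567 ≈ 84.381 mm.
Setup B: H = 60²/(13×0.024) + 60 ≈ 11598.5 mm; DoF = Df − Dn = 912.47 − 795.53 ≈ 116.94 mm.
Ratio = 116.94 / 84.381 ≈ 1.39.

1.39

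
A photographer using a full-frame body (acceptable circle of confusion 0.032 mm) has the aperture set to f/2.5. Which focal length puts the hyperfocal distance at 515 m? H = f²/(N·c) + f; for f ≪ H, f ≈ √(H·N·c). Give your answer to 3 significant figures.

203 mm

From H = f²/(N·c) + f, with f ≪ H: f ≈ √(H·N·c) = √(515000 × 2.5 × 0.032) = √41200 ≈ 203.0 mm.
The +f correction barely moves this — solving exactly, f² + N·c·f − N·c·H = 0 ⇒ f = (−N·c + √((N·c)² + 4·N·c·H))/2 = (−0.08 + √164800)/2 ≈ 202.94 mm, so f ≈ 203 mm.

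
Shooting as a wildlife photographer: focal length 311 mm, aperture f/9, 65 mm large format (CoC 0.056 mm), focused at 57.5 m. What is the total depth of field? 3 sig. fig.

37.6 m

Hyperfocal distance H = f²/(N·c) + f = 311²/(9 × 0.056) + 311 = 96721/0.504 + 311 ≈ 192217.7 mm ≈ 192.2 m.
Near limit Dn = s·(H − f)/(H + s − 2f) = 57500 × (192217.7 − 311) / (192217.7 + 57500 − 2 × 311) = 57500 × 191906.7 / 249095.7 ≈ 44299 mm.
Far limit Df = s·(H − f)/(H − s) = 57500 × (192217.7 − 311) / (192217.7 − 57500) = 57500 × 191906.7 / 134717.7 ≈ 81909 mm.
Depth of field = Df − Dn = 81909 − 44299 ≈ 37610 mm ≈ 37.6 m.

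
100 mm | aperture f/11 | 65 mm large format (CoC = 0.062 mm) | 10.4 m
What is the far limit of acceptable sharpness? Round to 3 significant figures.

Hyperfocal distance H = f²/(N·c) + f = 100²/(11 × 0.062) + 100 = 10000/0.682 + 100 ≈ 14762.8 mm ≈ 14.76 m.
Far limit Df = s·(H − f)/(H − s) = 10400 × (14762.8 − 100) / (14762.8 − 10400) = 10400 × 14662.8 / 4362.8 ≈ 34953 mm ≈ 35.0 m.

35.0 m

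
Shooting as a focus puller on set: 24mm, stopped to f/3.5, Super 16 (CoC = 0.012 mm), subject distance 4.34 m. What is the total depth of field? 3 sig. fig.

Hyperfocal distance H = f²/(N·c) + f = 24²/(3.5 × 0.012) + 24 = 576/0.042 + 24 ≈ 13738.3 mm ≈ 13.74 m.
Near limit Dn = s·(H − f)/(H + s − 2f) = 4340 × (13738.3 − 24) / (13738.3 + 4340 − 2 × 24) = 4340 × 13714.3 / 18030.3 ≈ 3301.1 mm.
Far limit Df = s·(H − f)/(H − s) = 4340 × (13738.3 − 24) / (13738.3 − 4340) = 4340 × 13714.3 / 9398.3 ≈ 6333.1 mm.
Depth of field = Df − Dn = 6333.1 − 3301.1 ≈ 3032.0 mm ≈ 3.03 m.

3.03 m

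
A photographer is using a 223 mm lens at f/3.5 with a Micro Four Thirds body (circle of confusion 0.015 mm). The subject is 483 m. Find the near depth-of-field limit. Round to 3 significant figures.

Hyperfocal distance H = f²/(N·c) + f = 223²/(3.5 × 0.015) + 223 = 49729/0.0525 + 223 ≈ 947442.0 mm ≈ 947.4 m.
Near limit Dn = s·(H − f)/(H + s − 2f) = 483000 × (947442.0 − 223) / (947442.0 + 483000 − 2 × 223) = 483000 × 947219.0 / 1429996.0 ≈ 319936 mm ≈ 320 m.

320 m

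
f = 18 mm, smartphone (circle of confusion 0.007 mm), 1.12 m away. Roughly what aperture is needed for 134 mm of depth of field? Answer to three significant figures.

f/2.50

Write h = H − f = f²/(N·c). The thin-lens limits are Dn = s·h/(h + (s−f)) and Df = s·h/(h − (s−f)), so DoF = Df − Dn = 2·s·(s−f)·h / (h² − (s−f)²).
That is a quadratic in h: DoF·h² − 2·s·(s−f)·h − DoF·(s−f)² = 0 ⇒ h = (s−f)·(s + √(s² + DoF²)) / DoF = 1102 × (1120 + √(1120² + 134²)) / 134 = 1102 × (1120 + 1127.99) / 134 ≈ 18487 mm.
Then N = f²/(c·h) = 18² / (0.007 × 18487) = 324 / 129.41 ≈ 2.50.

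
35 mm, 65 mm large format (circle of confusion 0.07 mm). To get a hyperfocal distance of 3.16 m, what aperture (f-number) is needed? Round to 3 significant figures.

f/5.60

Rearrange H = f²/(N·c) + f for N: N = f² / ((H − f)·c).
N = 35² / ((3160 − 35) × 0.07) = 1225 / 218.8 ≈ 5.60.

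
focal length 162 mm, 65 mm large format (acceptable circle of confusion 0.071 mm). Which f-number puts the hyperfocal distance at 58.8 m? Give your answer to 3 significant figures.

Rearrange H = f²/(N·c) + f for N: N = f² / ((H − f)·c).
N = 162² / ((58800 − 162) × 0.071) = 26244 / 4163 ≈ 6.30.

f/6.30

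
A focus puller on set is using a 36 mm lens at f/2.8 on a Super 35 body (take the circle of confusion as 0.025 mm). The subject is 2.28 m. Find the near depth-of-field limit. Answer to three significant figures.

Hyperfocal distance H = f²/(N·c) + f = 36²/(2.8 × 0.025) + 36 = 1296/0.07 + 36 ≈ 18550.3 mm ≈ 18.55 m.
Near limit Dn = s·(H − f)/(H + s − 2f) = 2280 × (18550.3 − 36) / (18550.3 + 2280 − 2 × 36) = 2280 × 18514.3 / 20758.3 ≈ 2033.5 mm ≈ 2.03 m.

2.03 m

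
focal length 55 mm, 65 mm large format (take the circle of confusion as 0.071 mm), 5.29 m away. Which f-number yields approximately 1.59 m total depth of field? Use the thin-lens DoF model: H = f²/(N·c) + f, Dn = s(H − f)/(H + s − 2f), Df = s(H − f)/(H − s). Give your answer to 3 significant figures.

Write h = H − f = f²/(N·c). The thin-lens limits are Dn = s·h/(h + (s−f)) and Df = s·h/(h − (s−f)), so DoF = Df − Dn = 2·s·(s−f)·h / (h² − (s−f)²).
That is a quadratic in h: DoF·h² − 2·s·(s−f)·h − DoF·(s−f)² = 0 ⇒ h = (s−f)·(s + √(s² + DoF²)) / DoF = 5235 × (5290 + √(5290² + 1590²)) / 1590 = 5235 × (5290 + 5523.78) / 1590 ≈ 35604 mm.
Then N = f²/(c·h) = 55² / (0.071 × 35604) = 3025 / 2527.9 ≈ 1.20.

f/1.20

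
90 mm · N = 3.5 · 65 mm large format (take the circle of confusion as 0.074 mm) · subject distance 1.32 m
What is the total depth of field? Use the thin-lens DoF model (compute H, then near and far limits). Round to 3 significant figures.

Hyperfocal distance H = f²/(N·c) + f = 90²/(3.5 × 0.074) + 90 = 8100/0.259 + 90 ≈ 31364.1 mm ≈ 31.36 m.
Near limit Dn = s·(H − f)/(H + s − 2f) = 1320 × (31364.1 − 90) / (31364.1 + 1320 − 2 × 90) = 1320 × 31274.1 / 32504.1 ≈ 1270.05 mm.
Far limit Df = s·(H − f)/(H − s) = 1320 × (31364.1 − 90) / (31364.1 − 1320) = 1320 × 31274.1 / 30044.1 ≈ 1374.04 mm.
Depth of field = Df − Dn = 1374.04 − 1270.05 ≈ 103.99 mm.

104 mm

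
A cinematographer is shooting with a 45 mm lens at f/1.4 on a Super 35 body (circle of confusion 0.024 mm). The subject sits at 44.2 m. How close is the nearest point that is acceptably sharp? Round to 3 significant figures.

Hyperfocal distance H = f²/(N·c) + f = 45²/(1.4 × 0.024) + 45 = 2025/0.0336 + 45 ≈ 60312.9 mm ≈ 60.31 m.
Near limit Dn = s·(H − f)/(H + s − 2f) = 44200 × (60312.9 − 45) / (60312.9 + 44200 − 2 × 45) = 44200 × 60267.9 / 104422.9 ≈ 25510 mm ≈ 25.5 m.

25.5 m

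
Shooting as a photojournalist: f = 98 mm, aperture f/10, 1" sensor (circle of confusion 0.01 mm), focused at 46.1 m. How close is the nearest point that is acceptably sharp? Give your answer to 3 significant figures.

Hyperfocal distance H = f²/(N·c) + f = 98²/(10 × 0.01) + 98 = 9604/0.1 + 98 ≈ 96138.0 mm ≈ 96.14 m.
Near limit Dn = s·(H − f)/(H + s − 2f) = 46100 × (96138.0 − 98) / (96138.0 + 46100 − 2 × 98) = 46100 × 96040.0 / 142042.0 ≈ 31170 mm ≈ 31.2 m.

31.2 m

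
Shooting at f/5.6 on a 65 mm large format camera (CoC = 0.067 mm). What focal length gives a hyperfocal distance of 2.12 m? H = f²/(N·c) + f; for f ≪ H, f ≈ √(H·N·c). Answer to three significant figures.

28.0 mm

From H = f²/(N·c) + f, with f ≪ H: f ≈ √(H·N·c) = √(2120 × 5.6 × 0.067) = √795.42 ≈ 28.20 mm.
Exact: f² + N·c·f − N·c·H = 0 ⇒ f = (−N·c + √((N·c)² + 4·N·c·H))/2 = (−0.3752 + √3181.8)/2 ≈ 28.016 mm ≈ 28.0 mm.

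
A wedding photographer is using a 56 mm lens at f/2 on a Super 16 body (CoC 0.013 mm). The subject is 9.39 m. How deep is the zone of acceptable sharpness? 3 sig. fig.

Hyperfocal distance H = f²/(N·c) + f = 56²/(2 × 0.013) + 56 = 3136/0.026 + 56 ≈ 120671.4 mm ≈ 120.7 m.
Near limit Dn = s·(H − f)/(H + s − 2f) = 9390 × (120671.4 − 56) / (120671.4 + 9390 − 2 × 56) = 9390 × 120615.4 / 129949.4 ≈ 8715.5 mm.
Far limit Df = s·(H − f)/(H − s) = 9390 × (120671.4 − 56) / (120671.4 − 9390) = 9390 × 120615.4 / 111281.4 ≈ 10177.6 mm.
Depth of field = Df − Dn = 10177.6 − 8715.5 ≈ 1462.1 mm ≈ 1.46 m.

1.46 m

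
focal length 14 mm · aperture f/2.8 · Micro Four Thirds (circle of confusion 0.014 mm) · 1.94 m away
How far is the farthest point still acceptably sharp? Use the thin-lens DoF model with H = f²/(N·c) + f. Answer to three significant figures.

3.16 m

Hyperfocal distance H = f²/(N·c) + f = 14²/(2.8 × 0.014) + 14 = 196/0.0392 + 14 ≈ 5014.0 mm ≈ 5.014 m.
Far limit Df = s·(H − f)/(H − s) = 1940 × (5014.0 − 14) / (5014.0 − 1940) = 1940 × 5000.0 / 3074.0 ≈ 3155.5 mm ≈ 3.16 m.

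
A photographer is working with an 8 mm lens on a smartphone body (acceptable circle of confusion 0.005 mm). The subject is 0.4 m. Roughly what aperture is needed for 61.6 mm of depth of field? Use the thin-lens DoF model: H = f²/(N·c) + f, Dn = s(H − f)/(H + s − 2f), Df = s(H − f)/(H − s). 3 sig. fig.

Write h = H − f = f²/(N·c). The thin-lens limits are Dn = s·h/(h + (s−f)) and Df = s·h/(h − (s−f)), so DoF = Df − Dn = 2·s·(s−f)·h / (h² − (s−f)²).
That is a quadratic in h: DoF·h² − 2·s·(s−f)·h − DoF·(s−f)² = 0 ⇒ h = (s−f)·(s + √(s² + DoF²)) / DoF = 392 × (400 + √(400² + 61.6²)) / 61.6 = 392 × (400 + 404.715) / 61.6 ≈ 5120.9 mm.
Then N = f²/(c·h) = 8² / (0.005 × 5120.9) = 64 / 25.605 ≈ 2.50.

f/2.50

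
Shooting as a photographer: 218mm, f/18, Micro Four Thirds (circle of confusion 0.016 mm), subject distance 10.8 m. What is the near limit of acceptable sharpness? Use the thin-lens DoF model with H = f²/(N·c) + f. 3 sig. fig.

Hyperfocal distance H = f²/(N·c) + f = 218²/(18 × 0.016) + 218 = 47524/0.288 + 218 ≈ 165231.9 mm ≈ 165.2 m.
Near limit Dn = s·(H − f)/(H + s − 2f) = 10800 × (165231.9 − 218) / (165231.9 + 10800 − 2 × 218) = 10800 × 165013.9 / 175595.9 ≈ 10149 mm ≈ 10.1 m.

10.1 m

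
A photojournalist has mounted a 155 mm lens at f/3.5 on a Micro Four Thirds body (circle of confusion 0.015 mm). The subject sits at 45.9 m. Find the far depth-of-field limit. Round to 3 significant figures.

Hyperfocal distance H = f²/(N·c) + f = 155²/(3.5 × 0.015) + 155 = 24025/0.0525 + 155 ≈ 457774.0 mm ≈ 457.8 m.
Far limit Df = s·(H − f)/(H − s) = 45900 × (457774.0 − 155) / (457774.0 − 45900) = 45900 × 457619.0 / 411874.0 ≈ 50998 mm ≈ 51.0 m.

51.0 m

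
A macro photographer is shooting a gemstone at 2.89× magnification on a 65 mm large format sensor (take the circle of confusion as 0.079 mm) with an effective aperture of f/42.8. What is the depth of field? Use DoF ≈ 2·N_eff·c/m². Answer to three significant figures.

At magnification m, DoF ≈ 2·N_eff·c/m² = 2 × 42.8 × 0.079 / 2.89² = 6.762 / 8.352 ≈ 0.81 mm.

0.810 mm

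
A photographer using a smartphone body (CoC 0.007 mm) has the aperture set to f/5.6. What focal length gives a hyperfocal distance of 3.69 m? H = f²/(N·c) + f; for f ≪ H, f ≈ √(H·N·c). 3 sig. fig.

12.0 mm

From H = f²/(N·c) + f, with f ≪ H: f ≈ √(H·N·c) = √(3690 × 5.6 × 0.007) = √144.65 ≈ 12.03 mm.
The +f correction barely moves this — solving exactly, f² + N·c·f − N·c·H = 0 ⇒ f = (−N·c + √((N·c)² + 4·N·c·H))/2 = (−0.0392 + √578.59)/2 ≈ 12.007 mm, so f ≈ 12.0 mm.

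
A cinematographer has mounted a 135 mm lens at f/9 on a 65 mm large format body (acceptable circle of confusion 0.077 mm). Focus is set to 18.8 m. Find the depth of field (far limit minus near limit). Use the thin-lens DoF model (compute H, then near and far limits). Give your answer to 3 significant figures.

53.8 m

Hyperfocal distance H = f²/(N·c) + f = 135²/(9 × 0.077) + 135 = 18225/0.693 + 135 ≈ 26433.7 mm ≈ 26.43 m.
Near limit Dn = s·(H − f)/(H + s − 2f) = 18800 × (26433.7 − 135) / (26433.7 + 18800 − 2 × 135) = 18800 × 26298.7 / 44963.7 ≈ 10996 mm.
Far limit Df = s·(H − f)/(H − s) = 18800 × (26433.7 − 135) / (26433.7 − 18800) = 18800 × 26298.7 / 7633.7 ≈ 64767 mm.
Depth of field = Df − Dn = 64767 − 10996 ≈ 53771 mm ≈ 53.8 m.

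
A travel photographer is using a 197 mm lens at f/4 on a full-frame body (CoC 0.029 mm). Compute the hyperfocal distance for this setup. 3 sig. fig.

Hyperfocal distance H = f²/(N·c) + f = 197²/(4 × 0.029) + 197 = 38809/0.116 + 197 ≈ 334757.3 mm ≈ 335 m.

335 m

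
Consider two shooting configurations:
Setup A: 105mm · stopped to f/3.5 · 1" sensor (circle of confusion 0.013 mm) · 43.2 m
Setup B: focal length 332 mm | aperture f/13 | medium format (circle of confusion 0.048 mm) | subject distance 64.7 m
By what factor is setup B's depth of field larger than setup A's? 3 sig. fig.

3.43

Setup A: H = 105²/(3.5×0.013) + 105 ≈ 242412.7 mm; DoF = Df − Dn = 52545 − 36677 ≈ 15868 mm.
Setup B: H = 332²/(13×0.048) + 332 ≈ 176973.0 mm; DoF = Df − Dn = 101794 − 47420 ≈ 54374 mm.
Ratio = 54374 / 15868 ≈ 3.43.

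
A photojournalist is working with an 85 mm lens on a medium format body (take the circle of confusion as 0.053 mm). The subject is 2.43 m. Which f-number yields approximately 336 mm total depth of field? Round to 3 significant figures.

f/4

Write h = H − f = f²/(N·c). The thin-lens limits are Dn = s·h/(h + (s−f)) and Df = s·h/(h − (s−f)), so DoF = Df − Dn = 2·s·(s−f)·h / (h² − (s−f)²).
That is a quadratic in h: DoF·h² − 2·s·(s−f)·h − DoF·(s−f)² = 0 ⇒ h = (s−f)·(s + √(s² + DoF²)) / DoF = 2345 × (2430 + √(2430² + 336²)) / 336 = 2345 × (2430 + 2453.12) / 336 ≈ 34080 mm.
Then N = f²/(c·h) = 85² / (0.053 × 34080) = 7225 / 1806.2 ≈ 4.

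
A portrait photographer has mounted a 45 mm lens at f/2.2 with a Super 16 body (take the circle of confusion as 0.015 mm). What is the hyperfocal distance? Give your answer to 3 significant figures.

61.4 m

Hyperfocal distance H = f²/(N·c) + f = 45²/(2.2 × 0.015) + 45 = 2025/0.033 + 45 ≈ 61408.6 mm ≈ 61.4 m.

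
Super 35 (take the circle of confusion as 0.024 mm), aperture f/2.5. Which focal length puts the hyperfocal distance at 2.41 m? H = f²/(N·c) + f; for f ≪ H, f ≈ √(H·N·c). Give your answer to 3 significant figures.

12.0 mm

From H = f²/(N·c) + f, with f ≪ H: f ≈ √(H·N·c) = √(2410 × 2.5 × 0.024) = √144.60 ≈ 12.02 mm.
The +f correction barely moves this — solving exactly, f² + N·c·f − N·c·H = 0 ⇒ f = (−N·c + √((N·c)² + 4·N·c·H))/2 = (−0.06 + √578.40)/2 ≈ 11.995 mm, so f ≈ 12.0 mm.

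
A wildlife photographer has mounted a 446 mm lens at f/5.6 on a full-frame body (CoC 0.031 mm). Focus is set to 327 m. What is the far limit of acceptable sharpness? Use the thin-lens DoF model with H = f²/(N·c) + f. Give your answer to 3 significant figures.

457 m

Hyperfocal distance H = f²/(N·c) + f = 446²/(5.6 × 0.031) + 446 = 198916/0.1736 + 446 ≈ 1146275.5 mm ≈ 1146 m.
Far limit Df = s·(H − f)/(H − s) = 327000 × (1146275.5 − 446) / (1146275.5 − 327000) = 327000 × 1145829.5 / 819275.5 ≈ 457339 mm ≈ 457 m.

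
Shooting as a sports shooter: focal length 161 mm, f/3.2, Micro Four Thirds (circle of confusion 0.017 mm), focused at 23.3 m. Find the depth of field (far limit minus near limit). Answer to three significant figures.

2.27 m

Hyperfocal distance H = f²/(N·c) + f = 161²/(3.2 × 0.017) + 161 = 25921/0.0544 + 161 ≈ 476650.0 mm ≈ 476.6 m.
Near limit Dn = s·(H − f)/(H + s − 2f) = 23300 × (476650.0 − 161) / (476650.0 + 23300 − 2 × 161) = 23300 × 476489.0 / 499628.0 ≈ 22220.9 mm.
Far limit Df = s·(H − f)/(H − s) = 23300 × (476650.0 − 161) / (476650.0 − 23300) = 23300 × 476489.0 / 453350.0 ≈ 24489.2 mm.
Depth of field = Df − Dn = 24489.2 − 22220.9 ≈ 2268.3 mm ≈ 2.27 m.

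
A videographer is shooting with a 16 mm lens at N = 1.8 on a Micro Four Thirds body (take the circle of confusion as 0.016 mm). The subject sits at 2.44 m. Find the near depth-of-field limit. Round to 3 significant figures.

1.92 m

Hyperfocal distance H = f²/(N·c) + f = 16²/(1.8 × 0.016) + 16 = 256/0.0288 + 16 ≈ 8904.9 mm ≈ 8.905 m.
Near limit Dn = s·(H − f)/(H + s − 2f) = 2440 × (8904.9 − 16) / (8904.9 + 2440 − 2 × 16) = 2440 × 8888.9 / 11312.9 ≈ 1917.2 mm ≈ 1.92 m.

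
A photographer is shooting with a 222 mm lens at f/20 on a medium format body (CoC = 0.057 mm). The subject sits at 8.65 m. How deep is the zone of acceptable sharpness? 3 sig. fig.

Hyperfocal distance H = f²/(N·c) + f = 222²/(20 × 0.057) + 222 = 49284/1.14 + 222 ≈ 43453.6 mm ≈ 43.45 m.
Near limit Dn = s·(H − f)/(H + s − 2f) = 8650 × (43453.6 − 222) / (43453.6 + 8650 − 2 × 222) = 8650 × 43231.6 / 51659.6 ≈ 7238.8 mm.
Far limit Df = s·(H − f)/(H − s) = 8650 × (43453.6 − 222) / (43453.6 − 8650) = 8650 × 43231.6 / 34803.6 ≈ 10744.7 mm.
Depth of field = Df − Dn = 10744.7 − 7238.8 ≈ 3505.9 mm ≈ 3.51 m.

3.51 m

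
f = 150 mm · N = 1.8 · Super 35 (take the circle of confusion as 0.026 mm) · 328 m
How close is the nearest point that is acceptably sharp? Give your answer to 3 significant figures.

195 m

Hyperfocal distance H = f²/(N·c) + f = 150²/(1.8 × 0.026) + 150 = 22500/0.0468 + 150 ≈ 480919.2 mm ≈ 480.9 m.
Near limit Dn = s·(H − f)/(H + s − 2f) = 328000 × (480919.2 − 150) / (480919.2 + 328000 − 2 × 150) = 328000 × 480769.2 / 808619.2 ≈ 195014 mm ≈ 195 m.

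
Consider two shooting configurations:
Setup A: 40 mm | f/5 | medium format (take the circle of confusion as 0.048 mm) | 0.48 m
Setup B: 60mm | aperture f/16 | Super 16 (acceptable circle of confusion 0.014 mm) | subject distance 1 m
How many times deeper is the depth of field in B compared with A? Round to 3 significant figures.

Setup A: H = 40²/(5×0.048) + 40 ≈ 6706.7 mm; DoF = Df − Dn = 513.919 − 450.281 ≈ 63.638 mm.
Setup B: H = 60²/(16×0.014) + 60 ≈ 16131.4 mm; DoF = Df − Dn = 1062.12 − 944.74 ≈ 117.38 mm.
Ratio = 117.38 / 63.638 ≈ 1.84.

1.84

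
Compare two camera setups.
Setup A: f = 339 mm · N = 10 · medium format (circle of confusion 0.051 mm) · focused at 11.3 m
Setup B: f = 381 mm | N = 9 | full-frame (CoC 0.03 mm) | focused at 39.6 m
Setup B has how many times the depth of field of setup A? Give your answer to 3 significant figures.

Setup A: H = 339²/(10×0.051) + 339 ≈ 225674.3 mm; DoF = Df − Dn = 11877.8 − 10775.8 ≈ 1102.0 mm.
Setup B: H = 381²/(9×0.03) + 381 ≈ 538014.3 mm; DoF = Df − Dn = 42716.0 − 36907.7 ≈ 5808.3 mm.
Ratio = 5808.3 / 1102.0 ≈ 5.27.

5.27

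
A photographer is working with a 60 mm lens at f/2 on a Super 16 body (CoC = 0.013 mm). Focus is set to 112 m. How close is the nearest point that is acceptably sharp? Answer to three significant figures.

61.9 m

Hyperfocal distance H = f²/(N·c) + f = 60²/(2 × 0.013) + 60 = 3600/0.026 + 60 ≈ 138521.5 mm ≈ 138.5 m.
Near limit Dn = s·(H − f)/(H + s − 2f) = 112000 × (138521.5 − 60) / (138521.5 + 112000 − 2 × 60) = 112000 × 138461.5 / 250401.5 ≈ 61931 mm ≈ 61.9 m.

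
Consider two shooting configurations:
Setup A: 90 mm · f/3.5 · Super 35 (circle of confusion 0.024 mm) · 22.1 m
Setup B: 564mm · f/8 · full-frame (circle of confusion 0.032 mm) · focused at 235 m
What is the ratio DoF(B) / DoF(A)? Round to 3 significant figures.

Setup A: H = 90²/(3.5×0.024) + 90 ≈ 96518.6 mm; DoF = Df − Dn = 28636 − 17993 ≈ 10643 mm.
Setup B: H = 564²/(8×0.032) + 564 ≈ 1243126.5 mm; DoF = Df − Dn = 289648 − 197700 ≈ 91948 mm.
Ratio = 91948 / 10643 ≈ 8.64.

8.64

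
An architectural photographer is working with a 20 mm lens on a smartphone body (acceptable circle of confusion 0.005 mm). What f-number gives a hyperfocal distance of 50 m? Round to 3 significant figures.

f/1.60

Rearrange H = f²/(N·c) + f for N: N = f² / ((H − f)·c).
N = 20² / ((50000 − 20) × 0.005) = 400 / 249.9 ≈ 1.60.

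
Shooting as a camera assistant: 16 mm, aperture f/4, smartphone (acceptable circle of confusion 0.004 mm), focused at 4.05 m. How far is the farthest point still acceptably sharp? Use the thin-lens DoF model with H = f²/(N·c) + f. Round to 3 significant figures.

5.42 m

Hyperfocal distance H = f²/(N·c) + f = 16²/(4 × 0.004) + 16 = 256/0.016 + 16 ≈ 16016.0 mm ≈ 16.02 m.
Far limit Df = s·(H − f)/(H − s) = 4050 × (16016.0 − 16) / (16016.0 − 4050) = 4050 × 16000.0 / 11966.0 ≈ 5415.3 mm ≈ 5.42 m.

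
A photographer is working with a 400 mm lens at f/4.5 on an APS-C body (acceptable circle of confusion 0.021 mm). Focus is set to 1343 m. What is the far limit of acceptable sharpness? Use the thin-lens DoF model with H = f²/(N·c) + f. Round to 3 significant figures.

Hyperfocal distance H = f²/(N·c) + f = 400²/(4.5 × 0.021) + 400 = 160000/0.0945 + 400 ≈ 1693521.7 mm ≈ 1694 m.
Far limit Df = s·(H − f)/(H − s) = 1343000 × (1693521.7 − 400) / (1693521.7 − 1343000) = 1343000 × 1693121.7 / 350521.7 ≈ 6487080 mm ≈ 6490 m.

6490 m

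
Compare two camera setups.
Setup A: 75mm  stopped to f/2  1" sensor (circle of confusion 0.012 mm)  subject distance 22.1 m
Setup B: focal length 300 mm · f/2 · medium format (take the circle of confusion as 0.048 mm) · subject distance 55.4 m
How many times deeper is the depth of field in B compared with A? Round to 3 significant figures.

Setup A: H = 75²/(2×0.012) + 75 ≈ 234450.0 mm; DoF = Df − Dn = 24392.2 − 20201.6 ≈ 4190.6 mm.
Setup B: H = 300²/(2×0.048) + 300 ≈ 937800.0 mm; DoF = Df − Dn = 58859.4 − 52324.7 ≈ 6534.7 mm.
Ratio = 6534.7 / 4190.6 ≈ 1.56.

1.56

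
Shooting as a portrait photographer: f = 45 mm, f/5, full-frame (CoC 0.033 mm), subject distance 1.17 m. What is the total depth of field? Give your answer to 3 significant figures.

Hyperfocal distance H = f²/(N·c) + f = 45²/(5 × 0.033) + 45 = 2025/0.165 + 45 ≈ 12317.7 mm ≈ 12.32 m.
Near limit Dn = s·(H − f)/(H + s − 2f) = 1170 × (12317.7 − 45) / (12317.7 + 1170 − 2 × 45) = 1170 × 12272.7 / 13397.7 ≈ 1071.76 mm.
Far limit Df = s·(H − f)/(H − s) = 1170 × (12317.7 − 45) / (12317.7 − 1170) = 1170 × 12272.7 / 11147.7 ≈ 1288.07 mm.
Depth of field = Df − Dn = 1288.07 − 1071.76 ≈ 216.31 mm.

216 mm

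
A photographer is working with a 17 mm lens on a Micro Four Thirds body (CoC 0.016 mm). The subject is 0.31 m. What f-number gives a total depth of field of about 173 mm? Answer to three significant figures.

Write h = H − f = f²/(N·c). The thin-lens limits are Dn = s·h/(h + (s−f)) and Df = s·h/(h − (s−f)), so DoF = Df − Dn = 2·s·(s−f)·h / (h² − (s−f)²).
That is a quadratic in h: DoF·h² − 2·s·(s−f)·h − DoF·(s−f)² = 0 ⇒ h = (s−f)·(s + √(s² + DoF²)) / DoF = 293 × (310 + √(310² + 173²)) / 173 = 293 × (310 + 355.006) / 173 ≈ 1126.3 mm.
Then N = f²/(c·h) = 17² / (0.016 × 1126.3) = 289 / 18.020 ≈ 16.

f/16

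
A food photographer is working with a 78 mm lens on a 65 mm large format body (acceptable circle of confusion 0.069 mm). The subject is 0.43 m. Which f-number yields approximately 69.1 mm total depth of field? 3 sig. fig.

f/20

Write h = H − f = f²/(N·c). The thin-lens limits are Dn = s·h/(h + (s−f)) and Df = s·h/(h − (s−f)), so DoF = Df − Dn = 2·s·(s−f)·h / (h² − (s−f)²).
That is a quadratic in h: DoF·h² − 2·s·(s−f)·h − DoF·(s−f)² = 0 ⇒ h = (s−f)·(s + √(s² + DoF²)) / DoF = 352 × (430 + √(430² + 69.1²)) / 69.1 = 352 × (430 + 435.517) / 69.1 ≈ 4409.0 mm.
Then N = f²/(c·h) = 78² / (0.069 × 4409.0) = 6084 / 304.22 ≈ 20.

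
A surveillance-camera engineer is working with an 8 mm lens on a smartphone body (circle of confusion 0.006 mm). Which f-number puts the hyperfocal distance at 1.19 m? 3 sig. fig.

f/9.02

Rearrange H = f²/(N·c) + f for N: N = f² / ((H − f)·c).
N = 8² / ((1190 − 8) × 0.006) = 64 / 7.092 ≈ 9.02.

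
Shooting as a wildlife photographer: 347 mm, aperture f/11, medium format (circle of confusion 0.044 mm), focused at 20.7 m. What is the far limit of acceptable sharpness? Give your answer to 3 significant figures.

Hyperfocal distance H = f²/(N·c) + f = 347²/(11 × 0.044) + 347 = 120409/0.484 + 347 ≈ 249125.9 mm ≈ 249.1 m.
Far limit Df = s·(H − f)/(H − s) = 20700 × (249125.9 − 347) / (249125.9 − 20700) = 20700 × 248778.9 / 228425.9 ≈ 22544 mm ≈ 22.5 m.

22.5 m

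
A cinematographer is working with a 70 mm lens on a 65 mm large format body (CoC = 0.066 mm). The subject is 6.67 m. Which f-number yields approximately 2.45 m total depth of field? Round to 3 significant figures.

Write h = H − f = f²/(N·c). The thin-lens limits are Dn = s·h/(h + (s−f)) and Df = s·h/(h − (s−f)), so DoF = Df − Dn = 2·s·(s−f)·h / (h² − (s−f)²).
That is a quadratic in h: DoF·h² − 2·s·(s−f)·h − DoF·(s−f)² = 0 ⇒ h = (s−f)·(s + √(s² + DoF²)) / DoF = 6600 × (6670 + √(6670² + 2450²)) / 2450 = 6600 × (6670 + 7105.73) / 2450 ≈ 37110 mm.
Then N = f²/(c·h) = 70² / (0.066 × 37110) = 4900 / 2449.3 ≈ 2.00.

f/2.00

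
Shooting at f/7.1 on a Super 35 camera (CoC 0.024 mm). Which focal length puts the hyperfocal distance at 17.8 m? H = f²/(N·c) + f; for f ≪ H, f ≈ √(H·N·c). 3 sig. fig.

From H = f²/(N·c) + f, with f ≪ H: f ≈ √(H·N·c) = √(17800 × 7.1 × 0.024) = √3033.1 ≈ 55.07 mm.
Exact: f² + N·c·f − N·c·H = 0 ⇒ f = (−N·c + √((N·c)² + 4·N·c·H))/2 = (−0.1704 + √12133)/2 ≈ 54.989 mm ≈ 55.0 mm.

55.0 mm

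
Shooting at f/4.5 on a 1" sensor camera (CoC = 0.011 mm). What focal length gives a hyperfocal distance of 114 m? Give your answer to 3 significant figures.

75.1 mm

From H = f²/(N·c) + f, with f ≪ H: f ≈ √(H·N·c) = √(114000 × 4.5 × 0.011) = √5643.0 ≈ 75.12 mm.
The +f correction barely moves this — solving exactly, f² + N·c·f − N·c·H = 0 ⇒ f = (−N·c + √((N·c)² + 4·N·c·H))/2 = (−0.0495 + √22572)/2 ≈ 75.095 mm, so f ≈ 75.1 mm.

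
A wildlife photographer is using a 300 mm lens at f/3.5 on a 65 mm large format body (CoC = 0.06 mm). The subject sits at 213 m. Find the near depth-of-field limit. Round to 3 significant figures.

Hyperfocal distance H = f²/(N·c) + f = 300²/(3.5 × 0.06) + 300 = 90000/0.21 + 300 ≈ 428871.4 mm ≈ 428.9 m.
Near limit Dn = s·(H − f)/(H + s − 2f) = 213000 × (428871.4 − 300) / (428871.4 + 213000 − 2 × 300) = 213000 × 428571.4 / 641271.4 ≈ 142351 mm ≈ 142 m.

142 m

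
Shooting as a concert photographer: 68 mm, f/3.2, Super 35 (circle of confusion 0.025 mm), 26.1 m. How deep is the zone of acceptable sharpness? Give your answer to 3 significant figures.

29.5 m

Hyperfocal distance H = f²/(N·c) + f = 68²/(3.2 × 0.025) + 68 = 4624/0.08 + 68 ≈ 57868.0 mm ≈ 57.87 m.
Near limit Dn = s·(H − f)/(H + s − 2f) = 26100 × (57868.0 − 68) / (57868.0 + 26100 − 2 × 68) = 26100 × 57800.0 / 83832.0 ≈ 17995 mm.
Far limit Df = s·(H − f)/(H − s) = 26100 × (57868.0 − 68) / (57868.0 − 26100) = 26100 × 57800.0 / 31768.0 ≈ 47487 mm.
Depth of field = Df − Dn = 47487 − 17995 ≈ 29492 mm ≈ 29.5 m.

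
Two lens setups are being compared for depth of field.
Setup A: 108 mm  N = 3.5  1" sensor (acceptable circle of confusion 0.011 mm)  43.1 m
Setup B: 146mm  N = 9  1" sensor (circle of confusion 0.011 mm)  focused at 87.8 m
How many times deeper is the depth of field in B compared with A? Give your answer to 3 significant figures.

6.86

Setup A: H = 108²/(3.5×0.011) + 108 ≈ 303069.0 mm; DoF = Df − Dn = 50228 − 37744 ≈ 12484 mm.
Setup B: H = 146²/(9×0.011) + 146 ≈ 215459.1 mm; DoF = Df − Dn = 148086 − 62398 ≈ 85688 mm.
Ratio = 85688 / 12484 ≈ 6.86.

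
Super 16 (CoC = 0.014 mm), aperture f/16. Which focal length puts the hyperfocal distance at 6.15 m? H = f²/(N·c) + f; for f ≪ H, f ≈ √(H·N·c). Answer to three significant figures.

From H = f²/(N·c) + f, with f ≪ H: f ≈ √(H·N·c) = √(6150 × 16 × 0.014) = √1377.6 ≈ 37.12 mm.
Exact: f² + N·c·f − N·c·H = 0 ⇒ f = (−N·c + √((N·c)² + 4·N·c·H))/2 = (−0.224 + √5510.5)/2 ≈ 37.004 mm ≈ 37.0 mm.

37.0 mm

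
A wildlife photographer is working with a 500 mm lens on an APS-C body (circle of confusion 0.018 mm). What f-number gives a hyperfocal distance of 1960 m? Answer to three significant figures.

Rearrange H = f²/(N·c) + f for N: N = f² / ((H − f)·c).
N = 500² / ((1960000 − 500) × 0.018) = 250000 / 35271 ≈ 7.09.

f/7.09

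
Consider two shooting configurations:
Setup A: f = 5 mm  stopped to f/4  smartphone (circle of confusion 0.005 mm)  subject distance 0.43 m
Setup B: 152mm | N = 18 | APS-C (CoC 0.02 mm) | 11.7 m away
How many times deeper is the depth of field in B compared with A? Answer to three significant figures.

13.2

Setup A: H = 5²/(4×0.005) + 5 ≈ 1255.0 mm; DoF = Df − Dn = 651.52 − 320.90 ≈ 330.62 mm.
Setup B: H = 152²/(18×0.02) + 152 ≈ 64329.8 mm; DoF = Df − Dn = 14267.2 − 9915.8 ≈ 4351.4 mm.
Ratio = 4351.4 / 330.62 ≈ 13.2.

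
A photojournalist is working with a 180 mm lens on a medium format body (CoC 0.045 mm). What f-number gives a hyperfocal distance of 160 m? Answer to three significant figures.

Rearrange H = f²/(N·c) + f for N: N = f² / ((H − f)·c).
N = 180² / ((160000 − 180) × 0.045) = 32400 / 7192 ≈ 4.51.

f/4.51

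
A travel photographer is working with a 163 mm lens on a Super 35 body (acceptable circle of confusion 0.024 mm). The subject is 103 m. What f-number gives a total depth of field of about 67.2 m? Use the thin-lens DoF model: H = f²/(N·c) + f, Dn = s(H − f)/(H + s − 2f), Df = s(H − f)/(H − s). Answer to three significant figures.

f/3.20

Write h = H − f = f²/(N·c). The thin-lens limits are Dn = s·h/(h + (s−f)) and Df = s·h/(h − (s−f)), so DoF = Df − Dn = 2·s·(s−f)·h / (h² − (s−f)²).
That is a quadratic in h: DoF·h² − 2·s·(s−f)·h − DoF·(s−f)² = 0 ⇒ h = (s−f)·(s + √(s² + DoF²)) / DoF = 102837 × (103000 + √(103000² + 67200²)) / 67200 = 102837 × (103000 + 122983) / 67200 ≈ 345825 mm.
Then N = f²/(c·h) = 163² / (0.024 × 345825) = 26569 / 8299.8 ≈ 3.20.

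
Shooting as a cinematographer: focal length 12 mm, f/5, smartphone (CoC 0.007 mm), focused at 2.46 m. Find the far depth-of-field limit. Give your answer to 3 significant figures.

6.07 m

Hyperfocal distance H = f²/(N·c) + f = 12²/(5 × 0.007) + 12 = 144/0.035 + 12 ≈ 4126.3 mm ≈ 4.126 m.
Far limit Df = s·(H − f)/(H − s) = 2460 × (4126.3 − 12) / (4126.3 − 2460) = 2460 × 4114.3 / 1666.3 ≈ 6074.1 mm ≈ 6.07 m.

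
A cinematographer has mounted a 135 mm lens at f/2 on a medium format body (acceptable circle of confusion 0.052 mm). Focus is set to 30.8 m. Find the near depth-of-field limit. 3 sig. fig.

Hyperfocal distance H = f²/(N·c) + f = 135²/(2 × 0.052) + 135 = 18225/0.104 + 135 ≈ 175375.4 mm ≈ 175.4 m.
Near limit Dn = s·(H − f)/(H + s − 2f) = 30800 × (175375.4 − 135) / (175375.4 + 30800 − 2 × 135) = 30800 × 175240.4 / 205905.4 ≈ 26213 mm ≈ 26.2 m.

26.2 m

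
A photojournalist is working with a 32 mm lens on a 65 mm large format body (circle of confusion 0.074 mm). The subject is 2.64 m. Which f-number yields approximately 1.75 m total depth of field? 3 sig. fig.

f/1.60

Write h = H − f = f²/(N·c). The thin-lens limits are Dn = s·h/(h + (s−f)) and Df = s·h/(h − (s−f)), so DoF = Df − Dn = 2·s·(s−f)·h / (h² − (s−f)²).
That is a quadratic in h: DoF·h² − 2·s·(s−f)·h − DoF·(s−f)² = 0 ⇒ h = (s−f)·(s + √(s² + DoF²)) / DoF = 2608 × (2640 + √(2640² + 1750²)) / 1750 = 2608 × (2640 + 3167.35) / 1750 ≈ 8654.6 mm.
Then N = f²/(c·h) = 32² / (0.074 × 8654.6) = 1024 / 640.44 ≈ 1.60.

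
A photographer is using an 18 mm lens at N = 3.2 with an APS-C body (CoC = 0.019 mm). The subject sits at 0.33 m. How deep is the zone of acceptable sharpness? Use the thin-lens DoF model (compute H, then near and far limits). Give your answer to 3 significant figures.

38.8 mm

Hyperfocal distance H = f²/(N·c) + f = 18²/(3.2 × 0.019) + 18 = 324/0.0608 + 18 ≈ 5346.9 mm ≈ 5.347 m.
Near limit Dn = s·(H − f)/(H + s − 2f) = 330 × (5346.9 − 18) / (5346.9 + 330 − 2 × 18) = 330 × 5328.9 / 5640.9 ≈ 311.748 mm.
Far limit Df = s·(H − f)/(H − s) = 330 × (5346.9 − 18) / (5346.9 − 330) = 330 × 5328.9 / 5016.9 ≈ 350.522 mm.
Depth of field = Df − Dn = 350.522 − 311.748 ≈ 38.774 mm.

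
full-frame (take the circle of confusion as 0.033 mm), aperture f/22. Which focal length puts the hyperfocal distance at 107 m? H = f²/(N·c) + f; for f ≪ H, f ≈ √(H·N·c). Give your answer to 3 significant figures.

278 mm

From H = f²/(N·c) + f, with f ≪ H: f ≈ √(H·N·c) = √(107000 × 22 × 0.033) = √77682 ≈ 278.7 mm.
Exact: f² + N·c·f − N·c·H = 0 ⇒ f = (−N·c + √((N·c)² + 4·N·c·H))/2 = (−0.726 + √310729)/2 ≈ 278.35 mm ≈ 278 mm.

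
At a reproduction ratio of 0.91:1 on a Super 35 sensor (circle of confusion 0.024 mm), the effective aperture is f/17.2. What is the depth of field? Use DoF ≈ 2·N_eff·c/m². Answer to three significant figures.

At magnification m, DoF ≈ 2·N_eff·c/m² = 2 × 17.2 × 0.024 / 0.91² = 0.8256 / 0.8281 ≈ 0.997 mm.

0.997 mm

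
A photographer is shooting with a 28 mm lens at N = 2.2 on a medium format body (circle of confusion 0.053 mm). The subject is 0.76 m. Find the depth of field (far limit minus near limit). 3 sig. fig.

Hyperfocal distance H = f²/(N·c) + f = 28²/(2.2 × 0.053) + 28 = 784/0.1166 + 28 ≈ 6751.8 mm ≈ 6.752 m.
Near limit Dn = s·(H − f)/(H + s − 2f) = 760 × (6751.8 − 28) / (6751.8 + 760 − 2 × 28) = 760 × 6723.8 / 7455.8 ≈ 685.38 mm.
Far limit Df = s·(H − f)/(H − s) = 760 × (6751.8 − 28) / (6751.8 − 760) = 760 × 6723.8 / 5991.8 ≈ 852.85 mm.
Depth of field = Df − Dn = 852.85 − 685.38 ≈ 167.47 mm.

167 mm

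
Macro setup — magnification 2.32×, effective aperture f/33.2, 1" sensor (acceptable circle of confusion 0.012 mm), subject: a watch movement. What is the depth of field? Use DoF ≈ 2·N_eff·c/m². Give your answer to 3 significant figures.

At magnification m, DoF ≈ 2·N_eff·c/m² = 2 × 33.2 × 0.012 / 2.32² = 0.7968 / 5.382 ≈ 0.148 mm.

0.148 mm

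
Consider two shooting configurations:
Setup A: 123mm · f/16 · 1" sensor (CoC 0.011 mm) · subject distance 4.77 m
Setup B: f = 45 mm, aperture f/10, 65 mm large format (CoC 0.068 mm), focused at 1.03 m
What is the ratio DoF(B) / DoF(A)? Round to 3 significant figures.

Setup A: H = 123²/(16×0.011) + 123 ≈ 86083.2 mm; DoF = Df − Dn = 5042.60 − 4525.36 ≈ 517.24 mm.
Setup B: H = 45²/(10×0.068) + 45 ≈ 3022.9 mm; DoF = Df − Dn = 1539.07 − 773.99 ≈ 765.08 mm.
Ratio = 765.08 / 517.24 ≈ 1.48.

1.48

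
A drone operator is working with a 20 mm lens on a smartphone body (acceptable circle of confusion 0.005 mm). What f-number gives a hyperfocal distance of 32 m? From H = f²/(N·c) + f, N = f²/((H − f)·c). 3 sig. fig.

Rearrange H = f²/(N·c) + f for N: N = f² / ((H − f)·c).
N = 20² / ((32000 − 20) × 0.005) = 400 / 159.9 ≈ 2.50.

f/2.50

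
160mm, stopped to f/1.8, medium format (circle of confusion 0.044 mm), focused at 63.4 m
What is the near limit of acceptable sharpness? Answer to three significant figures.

Hyperfocal distance H = f²/(N·c) + f = 160²/(1.8 × 0.044) + 160 = 25600/0.0792 + 160 ≈ 323392.3 mm ≈ 323.4 m.
Near limit Dn = s·(H − f)/(H + s − 2f) = 63400 × (323392.3 − 160) / (323392.3 + 63400 − 2 × 160) = 63400 × 323232.3 / 386472.3 ≈ 53026 mm ≈ 53.0 m.

53.0 m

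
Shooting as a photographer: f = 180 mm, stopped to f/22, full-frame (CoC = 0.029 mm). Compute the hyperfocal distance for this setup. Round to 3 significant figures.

51.0 m

Hyperfocal distance H = f²/(N·c) + f = 180²/(22 × 0.029) + 180 = 32400/0.638 + 180 ≈ 50963.7 mm ≈ 51.0 m.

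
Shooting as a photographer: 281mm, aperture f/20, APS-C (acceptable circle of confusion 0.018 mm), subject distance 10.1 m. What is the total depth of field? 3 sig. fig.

Hyperfocal distance H = f²/(N·c) + f = 281²/(20 × 0.018) + 281 = 78961/0.36 + 281 ≈ 219617.1 mm ≈ 219.6 m.
Near limit Dn = s·(H − f)/(H + s − 2f) = 10100 × (219617.1 − 281) / (219617.1 + 10100 − 2 × 281) = 10100 × 219336.1 / 229155.1 ≈ 9667.23 mm.
Far limit Df = s·(H − f)/(H − s) = 10100 × (219617.1 − 281) / (219617.1 − 10100) = 10100 × 219336.1 / 209517.1 ≈ 10573.34 mm.
Depth of field = Df − Dn = 10573.34 − 9667.23 ≈ 906.11 mm ≈ 0.906 m.

0.906 m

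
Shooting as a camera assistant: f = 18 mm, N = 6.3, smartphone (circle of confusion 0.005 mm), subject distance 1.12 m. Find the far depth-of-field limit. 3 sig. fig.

1.25 m

Hyperfocal distance H = f²/(N·c) + f = 18²/(6.3 × 0.005) + 18 = 324/0.0315 + 18 ≈ 10303.7 mm ≈ 10.30 m.
Far limit Df = s·(H − f)/(H − s) = 1120 × (10303.7 − 18) / (10303.7 − 1120) = 1120 × 10285.7 / 9183.7 ≈ 1254.4 mm ≈ 1.25 m.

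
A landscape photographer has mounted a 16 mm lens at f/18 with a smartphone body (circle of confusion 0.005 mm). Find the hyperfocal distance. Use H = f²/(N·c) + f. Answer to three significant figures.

Hyperfocal distance H = f²/(N·c) + f = 16²/(18 × 0.005) + 16 = 256/0.09 + 16 ≈ 2860.4 mm ≈ 2.86 m.

2.86 m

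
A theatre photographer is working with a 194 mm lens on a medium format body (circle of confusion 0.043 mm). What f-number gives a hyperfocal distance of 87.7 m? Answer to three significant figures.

f/10

Rearrange H = f²/(N·c) + f for N: N = f² / ((H − f)·c).
N = 194² / ((87700 − 194) × 0.043) = 37636 / 3763 ≈ 10.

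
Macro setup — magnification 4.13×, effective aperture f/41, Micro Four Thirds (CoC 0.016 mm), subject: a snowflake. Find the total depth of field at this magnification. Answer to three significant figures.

At magnification m, DoF ≈ 2·N_eff·c/m² = 2 × 41 × 0.016 / 4.13² = 1.312 / 17.06 ≈ 0.0769 mm.

0.0769 mm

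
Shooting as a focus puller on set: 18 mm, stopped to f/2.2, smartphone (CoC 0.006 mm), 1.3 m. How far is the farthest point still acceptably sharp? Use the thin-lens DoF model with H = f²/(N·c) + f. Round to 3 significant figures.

1.37 m

Hyperfocal distance H = f²/(N·c) + f = 18²/(2.2 × 0.006) + 18 = 324/0.0132 + 18 ≈ 24563.5 mm ≈ 24.56 m.
Far limit Df = s·(H − f)/(H − s) = 1300 × (24563.5 − 18) / (24563.5 − 1300) = 1300 × 24545.5 / 23263.5 ≈ 1371.6 mm ≈ 1.37 m.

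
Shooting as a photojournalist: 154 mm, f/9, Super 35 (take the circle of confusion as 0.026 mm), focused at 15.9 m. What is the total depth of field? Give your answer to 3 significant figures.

5.06 m

Hyperfocal distance H = f²/(N·c) + f = 154²/(9 × 0.026) + 154 = 23716/0.234 + 154 ≈ 101504.4 mm ≈ 101.5 m.
Near limit Dn = s·(H − f)/(H + s − 2f) = 15900 × (101504.4 − 154) / (101504.4 + 15900 − 2 × 154) = 15900 × 101350.4 / 117096.4 ≈ 13761.9 mm.
Far limit Df = s·(H − f)/(H − s) = 15900 × (101504.4 − 154) / (101504.4 − 15900) = 15900 × 101350.4 / 85604.4 ≈ 18824.6 mm.
Depth of field = Df − Dn = 18824.6 − 13761.9 ≈ 5062.7 mm ≈ 5.06 m.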